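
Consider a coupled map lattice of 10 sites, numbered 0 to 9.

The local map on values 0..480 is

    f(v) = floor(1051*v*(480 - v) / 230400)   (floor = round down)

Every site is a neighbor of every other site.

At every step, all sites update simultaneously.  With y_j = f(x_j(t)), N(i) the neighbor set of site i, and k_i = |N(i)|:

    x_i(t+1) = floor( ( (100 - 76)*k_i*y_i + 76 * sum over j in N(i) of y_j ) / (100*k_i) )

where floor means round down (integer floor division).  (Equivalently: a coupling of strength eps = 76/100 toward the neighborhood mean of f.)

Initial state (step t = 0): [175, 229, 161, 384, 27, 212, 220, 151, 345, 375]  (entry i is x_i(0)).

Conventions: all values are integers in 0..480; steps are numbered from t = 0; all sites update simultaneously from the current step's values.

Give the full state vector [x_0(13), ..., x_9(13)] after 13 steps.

Simulating step by step:
t=0: [175, 229, 161, 384, 27, 212, 220, 151, 345, 375]
t=1: [214, 217, 213, 203, 185, 217, 217, 212, 210, 205]
t=2: [257, 257, 257, 257, 256, 257, 257, 257, 257, 257]
t=3: [261, 261, 261, 261, 261, 261, 261, 261, 261, 261]
t=4: [260, 260, 260, 260, 260, 260, 260, 260, 260, 260]
t=5: [260, 260, 260, 260, 260, 260, 260, 260, 260, 260]
t=6: [260, 260, 260, 260, 260, 260, 260, 260, 260, 260]
t=7: [260, 260, 260, 260, 260, 260, 260, 260, 260, 260]
t=8: [260, 260, 260, 260, 260, 260, 260, 260, 260, 260]
t=9: [260, 260, 260, 260, 260, 260, 260, 260, 260, 260]
t=10: [260, 260, 260, 260, 260, 260, 260, 260, 260, 260]
t=11: [260, 260, 260, 260, 260, 260, 260, 260, 260, 260]
t=12: [260, 260, 260, 260, 260, 260, 260, 260, 260, 260]
t=13: [260, 260, 260, 260, 260, 260, 260, 260, 260, 260]

Answer: [260, 260, 260, 260, 260, 260, 260, 260, 260, 260]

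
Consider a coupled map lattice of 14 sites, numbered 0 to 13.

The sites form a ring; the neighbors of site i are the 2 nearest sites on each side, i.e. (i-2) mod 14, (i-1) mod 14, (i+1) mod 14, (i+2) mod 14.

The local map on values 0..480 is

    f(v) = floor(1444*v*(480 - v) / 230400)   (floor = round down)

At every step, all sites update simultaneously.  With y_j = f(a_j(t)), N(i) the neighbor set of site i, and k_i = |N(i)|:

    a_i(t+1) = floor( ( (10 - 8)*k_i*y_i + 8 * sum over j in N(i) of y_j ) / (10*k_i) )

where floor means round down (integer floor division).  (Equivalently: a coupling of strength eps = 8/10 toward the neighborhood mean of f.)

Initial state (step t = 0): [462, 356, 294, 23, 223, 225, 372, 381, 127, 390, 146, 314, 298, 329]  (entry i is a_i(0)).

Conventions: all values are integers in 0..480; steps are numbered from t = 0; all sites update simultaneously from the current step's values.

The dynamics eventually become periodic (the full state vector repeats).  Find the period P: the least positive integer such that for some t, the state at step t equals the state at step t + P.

Answer: 2
Key observation: The state at step 16, [342, 342, 342, 342, 342, 342, 342, 342, 342, 342, 342, 342, 342, 342], reappears at step 18 — and no state repeats earlier — so the cycle the system enters has period 2.

Derivation:
t=0: [462, 356, 294, 23, 223, 225, 372, 381, 127, 390, 146, 314, 298, 329]
t=1: [264, 209, 218, 280, 275, 254, 297, 269, 258, 273, 293, 300, 266, 260]
t=2: [356, 355, 354, 354, 351, 351, 353, 353, 350, 349, 349, 349, 350, 352]
t=3: [280, 278, 279, 280, 280, 281, 282, 282, 283, 284, 285, 285, 283, 281]
t=4: [350, 350, 350, 350, 350, 349, 349, 349, 348, 348, 348, 348, 349, 349]
t=5: [285, 285, 285, 285, 285, 285, 286, 286, 286, 286, 286, 286, 286, 285]
t=6: [347, 348, 348, 348, 347, 347, 347, 347, 347, 347, 347, 347, 347, 347]
t=7: [288, 287, 287, 287, 288, 288, 289, 289, 289, 289, 289, 289, 289, 288]
t=8: [346, 346, 346, 346, 346, 345, 345, 345, 345, 345, 345, 345, 345, 345]
t=9: [290, 290, 290, 290, 290, 290, 290, 291, 291, 291, 291, 291, 290, 290]
t=10: [345, 345, 345, 345, 345, 344, 344, 344, 344, 344, 344, 344, 344, 344]
t=11: [291, 291, 291, 291, 291, 292, 292, 293, 293, 293, 293, 293, 292, 292]
t=12: [344, 344, 344, 344, 344, 343, 343, 343, 343, 343, 343, 343, 343, 343]
t=13: [293, 293, 293, 293, 293, 293, 293, 294, 294, 294, 294, 294, 293, 293]
t=14: [343, 343, 343, 343, 343, 342, 342, 342, 342, 342, 342, 342, 342, 342]
t=15: [294, 294, 294, 294, 294, 294, 294, 295, 295, 295, 295, 295, 294, 294]
t=16: [342, 342, 342, 342, 342, 342, 342, 342, 342, 342, 342, 342, 342, 342]
t=17: [295, 295, 295, 295, 295, 295, 295, 295, 295, 295, 295, 295, 295, 295]
t=18: [342, 342, 342, 342, 342, 342, 342, 342, 342, 342, 342, 342, 342, 342]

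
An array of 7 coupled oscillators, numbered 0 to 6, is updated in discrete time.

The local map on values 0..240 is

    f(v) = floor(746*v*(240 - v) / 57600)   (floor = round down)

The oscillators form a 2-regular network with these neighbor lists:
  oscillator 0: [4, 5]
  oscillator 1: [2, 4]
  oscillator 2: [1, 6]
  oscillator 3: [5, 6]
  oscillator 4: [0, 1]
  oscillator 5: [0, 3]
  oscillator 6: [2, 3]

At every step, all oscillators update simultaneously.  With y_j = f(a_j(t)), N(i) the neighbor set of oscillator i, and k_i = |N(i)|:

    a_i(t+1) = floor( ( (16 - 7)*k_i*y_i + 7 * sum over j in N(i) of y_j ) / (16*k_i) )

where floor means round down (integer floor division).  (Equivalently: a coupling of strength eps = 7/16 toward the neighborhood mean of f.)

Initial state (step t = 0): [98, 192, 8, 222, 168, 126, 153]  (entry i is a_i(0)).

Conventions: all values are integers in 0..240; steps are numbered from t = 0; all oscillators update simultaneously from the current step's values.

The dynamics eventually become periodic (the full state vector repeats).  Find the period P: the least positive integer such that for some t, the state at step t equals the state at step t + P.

Answer: 2
Key observation: The state at step 20, [183, 183, 183, 183, 183, 183, 183], reappears at step 22 — and no state repeats earlier — so the cycle the system enters has period 2.

Derivation:
t=0: [98, 192, 8, 222, 168, 126, 153]
t=1: [176, 106, 77, 107, 153, 155, 113]
t=2: [156, 176, 171, 181, 168, 167, 179]
t=3: [163, 148, 148, 142, 156, 155, 142]
t=4: [165, 174, 176, 177, 169, 170, 179]
t=5: [157, 148, 144, 145, 154, 153, 142]
t=6: [169, 175, 178, 177, 171, 172, 179]
t=7: [153, 147, 142, 144, 151, 150, 141]
t=8: [172, 177, 179, 178, 174, 174, 179]
t=9: [149, 144, 141, 143, 147, 147, 141]
t=10: [175, 178, 179, 178, 177, 177, 179]
t=11: [145, 142, 141, 142, 144, 144, 141]
t=12: [178, 179, 180, 179, 179, 179, 180]
t=13: [141, 140, 139, 140, 141, 141, 139]
t=14: [180, 180, 181, 180, 180, 180, 181]
t=15: [139, 138, 138, 138, 139, 139, 138]
t=16: [181, 181, 182, 181, 181, 181, 182]
t=17: [138, 137, 136, 137, 138, 138, 136]
t=18: [182, 182, 182, 182, 182, 182, 182]
t=19: [136, 136, 136, 136, 136, 136, 136]
t=20: [183, 183, 183, 183, 183, 183, 183]
t=21: [135, 135, 135, 135, 135, 135, 135]
t=22: [183, 183, 183, 183, 183, 183, 183]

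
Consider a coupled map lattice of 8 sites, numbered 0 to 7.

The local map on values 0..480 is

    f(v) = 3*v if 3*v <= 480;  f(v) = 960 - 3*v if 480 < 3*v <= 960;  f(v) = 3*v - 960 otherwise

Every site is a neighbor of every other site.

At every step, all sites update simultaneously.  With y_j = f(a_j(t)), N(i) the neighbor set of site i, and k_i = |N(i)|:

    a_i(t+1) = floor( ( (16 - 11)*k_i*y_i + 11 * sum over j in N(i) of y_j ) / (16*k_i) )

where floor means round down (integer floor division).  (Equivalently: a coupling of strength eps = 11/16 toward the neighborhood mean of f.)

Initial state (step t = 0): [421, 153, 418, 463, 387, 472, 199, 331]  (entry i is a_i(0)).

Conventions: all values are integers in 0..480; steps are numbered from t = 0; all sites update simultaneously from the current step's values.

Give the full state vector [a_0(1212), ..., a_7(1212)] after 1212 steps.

Simulating step by step:
t=0: [421, 153, 418, 463, 387, 472, 199, 331]
t=1: [314, 347, 312, 341, 292, 346, 327, 256]
t=2: [58, 72, 60, 68, 73, 71, 59, 96]
t=3: [201, 210, 202, 207, 211, 209, 202, 225]
t=4: [339, 333, 338, 335, 333, 334, 338, 324]
t=5: [45, 41, 45, 43, 41, 42, 45, 36]
t=6: [128, 125, 128, 127, 125, 126, 128, 122]
t=7: [379, 377, 379, 378, 377, 378, 379, 375]
t=8: [174, 172, 174, 173, 172, 173, 174, 171]
t=9: [440, 441, 440, 441, 441, 441, 440, 442]
t=10: [361, 362, 361, 362, 362, 362, 361, 363]
t=11: [124, 125, 124, 125, 125, 125, 124, 126]
t=12: [373, 374, 373, 374, 374, 374, 373, 375]
t=13: [160, 161, 160, 161, 161, 161, 160, 162]
t=14: [478, 477, 478, 477, 477, 477, 478, 476]
t=15: [472, 471, 472, 471, 471, 471, 472, 470]
t=16: [454, 453, 454, 453, 453, 453, 454, 452]
t=17: [400, 399, 400, 399, 399, 399, 400, 398]
t=18: [238, 237, 238, 237, 237, 237, 238, 236]
t=19: [247, 248, 247, 248, 248, 248, 247, 249]
t=20: [217, 216, 217, 216, 216, 216, 217, 215]
t=21: [310, 311, 310, 311, 311, 311, 310, 312]
t=22: [28, 27, 28, 27, 27, 27, 28, 26]
t=23: [82, 81, 82, 81, 81, 81, 82, 80]
t=24: [244, 243, 244, 243, 243, 243, 244, 242]
t=25: [229, 230, 229, 230, 230, 230, 229, 231]
t=26: [271, 270, 271, 270, 270, 270, 271, 269]
t=27: [148, 149, 148, 149, 149, 149, 148, 150]
t=28: [445, 446, 445, 446, 446, 446, 445, 447]
t=29: [376, 377, 376, 377, 377, 377, 376, 378]
t=30: [169, 170, 169, 170, 170, 170, 169, 171]
t=31: [451, 450, 451, 450, 450, 450, 451, 449]
t=32: [391, 390, 391, 390, 390, 390, 391, 389]
t=33: [211, 210, 211, 210, 210, 210, 211, 209]
t=34: [328, 329, 328, 329, 329, 329, 328, 330]
t=35: [25, 26, 25, 26, 26, 26, 25, 27]
t=36: [76, 77, 76, 77, 77, 77, 76, 78]
t=37: [229, 230, 229, 230, 230, 230, 229, 231]

Answer: [76, 77, 76, 77, 77, 77, 76, 78]
Key observation: The state at step 25, [229, 230, 229, 230, 230, 230, 229, 231], reappears at step 37: the system is in a cycle of period 12 from step 25 on.  Therefore the state at step 1212 equals the state at step 25 + ((1212 - 25) mod 12) = 36, which is [76, 77, 76, 77, 77, 77, 76, 78].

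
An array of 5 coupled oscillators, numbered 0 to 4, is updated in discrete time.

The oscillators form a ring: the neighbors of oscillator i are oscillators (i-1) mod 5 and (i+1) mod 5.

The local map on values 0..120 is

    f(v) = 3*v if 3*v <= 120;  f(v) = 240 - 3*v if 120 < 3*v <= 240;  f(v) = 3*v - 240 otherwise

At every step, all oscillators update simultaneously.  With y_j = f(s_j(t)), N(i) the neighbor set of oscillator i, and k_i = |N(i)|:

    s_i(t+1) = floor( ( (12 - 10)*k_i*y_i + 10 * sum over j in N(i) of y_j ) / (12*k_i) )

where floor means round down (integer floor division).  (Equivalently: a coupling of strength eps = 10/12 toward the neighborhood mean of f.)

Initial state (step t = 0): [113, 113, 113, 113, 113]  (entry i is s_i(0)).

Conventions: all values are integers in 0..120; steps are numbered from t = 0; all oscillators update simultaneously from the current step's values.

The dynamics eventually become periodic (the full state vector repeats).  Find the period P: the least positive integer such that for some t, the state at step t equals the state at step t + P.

Simulating step by step:
t=0: [113, 113, 113, 113, 113]
t=1: [99, 99, 99, 99, 99]
t=2: [57, 57, 57, 57, 57]
t=3: [69, 69, 69, 69, 69]
t=4: [33, 33, 33, 33, 33]
t=5: [99, 99, 99, 99, 99]

Answer: 4
Key observation: The state at step 1, [99, 99, 99, 99, 99], reappears at step 5 — and no state repeats earlier — so the cycle the system enters has period 4.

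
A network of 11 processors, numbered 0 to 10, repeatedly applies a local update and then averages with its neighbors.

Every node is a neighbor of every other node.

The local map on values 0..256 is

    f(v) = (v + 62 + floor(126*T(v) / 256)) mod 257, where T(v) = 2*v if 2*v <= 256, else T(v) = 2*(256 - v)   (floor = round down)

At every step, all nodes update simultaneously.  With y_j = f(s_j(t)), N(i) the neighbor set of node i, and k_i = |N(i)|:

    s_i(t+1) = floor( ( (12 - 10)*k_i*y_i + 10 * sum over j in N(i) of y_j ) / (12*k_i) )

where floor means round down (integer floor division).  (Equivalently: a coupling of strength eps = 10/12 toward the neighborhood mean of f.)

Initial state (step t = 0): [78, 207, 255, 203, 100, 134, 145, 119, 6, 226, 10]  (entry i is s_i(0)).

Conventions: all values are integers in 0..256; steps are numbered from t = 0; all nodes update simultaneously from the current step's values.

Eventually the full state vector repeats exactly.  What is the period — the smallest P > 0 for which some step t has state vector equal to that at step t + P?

Simulating step by step:
t=0: [78, 207, 255, 203, 100, 134, 145, 119, 6, 226, 10]
t=1: [82, 69, 69, 69, 64, 69, 69, 67, 70, 69, 71]
t=2: [201, 199, 199, 199, 198, 199, 199, 199, 199, 199, 199]
t=3: [60, 60, 60, 60, 60, 60, 60, 60, 60, 60, 60]
t=4: [181, 181, 181, 181, 181, 181, 181, 181, 181, 181, 181]
t=5: [59, 59, 59, 59, 59, 59, 59, 59, 59, 59, 59]
t=6: [179, 179, 179, 179, 179, 179, 179, 179, 179, 179, 179]
t=7: [59, 59, 59, 59, 59, 59, 59, 59, 59, 59, 59]

Answer: 2
Key observation: The state at step 5, [59, 59, 59, 59, 59, 59, 59, 59, 59, 59, 59], reappears at step 7 — and no state repeats earlier — so the cycle the system enters has period 2.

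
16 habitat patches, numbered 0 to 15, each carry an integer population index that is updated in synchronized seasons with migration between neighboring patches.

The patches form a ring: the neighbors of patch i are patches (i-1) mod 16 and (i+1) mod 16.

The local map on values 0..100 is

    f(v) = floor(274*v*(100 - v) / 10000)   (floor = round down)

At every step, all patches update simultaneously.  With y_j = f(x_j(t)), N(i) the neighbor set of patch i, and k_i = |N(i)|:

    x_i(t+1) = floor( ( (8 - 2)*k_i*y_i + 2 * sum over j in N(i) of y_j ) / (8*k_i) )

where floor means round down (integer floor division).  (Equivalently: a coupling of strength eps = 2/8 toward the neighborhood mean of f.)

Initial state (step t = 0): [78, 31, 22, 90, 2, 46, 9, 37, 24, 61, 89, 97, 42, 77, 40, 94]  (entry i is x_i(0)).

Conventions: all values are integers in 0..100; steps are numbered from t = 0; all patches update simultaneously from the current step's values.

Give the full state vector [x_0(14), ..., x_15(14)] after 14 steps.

Answer: [63, 63, 63, 63, 63, 63, 63, 63, 63, 63, 63, 63, 63, 63, 63, 63]

Derivation:
t=0: [78, 31, 22, 90, 2, 46, 9, 37, 24, 61, 89, 97, 42, 77, 40, 94]
t=1: [44, 55, 45, 24, 15, 54, 32, 56, 52, 58, 28, 16, 56, 52, 56, 25]
t=2: [65, 67, 64, 49, 40, 62, 61, 66, 67, 64, 54, 42, 63, 67, 65, 55]
t=3: [62, 60, 63, 67, 65, 64, 64, 61, 60, 63, 67, 65, 63, 60, 62, 65]
t=4: [63, 64, 62, 60, 61, 62, 63, 64, 64, 62, 60, 61, 63, 64, 63, 62]
t=5: [63, 63, 64, 64, 64, 64, 63, 63, 63, 64, 64, 64, 63, 63, 63, 63]
t=6: [63, 63, 63, 63, 63, 63, 63, 63, 63, 63, 63, 63, 63, 63, 63, 63]
t=7: [63, 63, 63, 63, 63, 63, 63, 63, 63, 63, 63, 63, 63, 63, 63, 63]
t=8: [63, 63, 63, 63, 63, 63, 63, 63, 63, 63, 63, 63, 63, 63, 63, 63]
t=9: [63, 63, 63, 63, 63, 63, 63, 63, 63, 63, 63, 63, 63, 63, 63, 63]
t=10: [63, 63, 63, 63, 63, 63, 63, 63, 63, 63, 63, 63, 63, 63, 63, 63]
t=11: [63, 63, 63, 63, 63, 63, 63, 63, 63, 63, 63, 63, 63, 63, 63, 63]
t=12: [63, 63, 63, 63, 63, 63, 63, 63, 63, 63, 63, 63, 63, 63, 63, 63]
t=13: [63, 63, 63, 63, 63, 63, 63, 63, 63, 63, 63, 63, 63, 63, 63, 63]
t=14: [63, 63, 63, 63, 63, 63, 63, 63, 63, 63, 63, 63, 63, 63, 63, 63]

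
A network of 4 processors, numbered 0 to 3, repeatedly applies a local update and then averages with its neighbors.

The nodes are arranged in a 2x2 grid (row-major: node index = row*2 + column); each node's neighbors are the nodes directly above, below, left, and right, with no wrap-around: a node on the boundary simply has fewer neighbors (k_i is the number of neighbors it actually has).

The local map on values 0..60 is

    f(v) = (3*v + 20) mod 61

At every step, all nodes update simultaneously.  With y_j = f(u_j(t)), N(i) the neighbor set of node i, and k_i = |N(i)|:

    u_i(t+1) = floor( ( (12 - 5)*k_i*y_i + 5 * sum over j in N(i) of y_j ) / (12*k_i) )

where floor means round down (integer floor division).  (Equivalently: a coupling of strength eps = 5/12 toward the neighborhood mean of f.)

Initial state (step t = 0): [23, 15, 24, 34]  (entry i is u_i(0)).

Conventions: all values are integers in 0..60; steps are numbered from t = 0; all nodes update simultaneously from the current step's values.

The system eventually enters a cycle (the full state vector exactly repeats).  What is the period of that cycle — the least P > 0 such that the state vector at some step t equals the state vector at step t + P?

Answer: 10
Key observation: The state at step 18, [30, 30, 30, 30], reappears at step 28 — and no state repeats earlier — so the cycle the system enters has period 10.

Derivation:
t=0: [23, 15, 24, 34]
t=1: [23, 8, 23, 7]
t=2: [31, 40, 30, 38]
t=3: [44, 23, 41, 20]
t=4: [27, 26, 22, 21]
t=5: [36, 34, 27, 25]
t=6: [11, 8, 31, 28]
t=7: [50, 45, 50, 45]
t=8: [44, 36, 44, 36]
t=9: [25, 11, 25, 11]
t=10: [37, 49, 37, 49]
t=11: [16, 37, 16, 37]
t=12: [7, 8, 7, 8]
t=13: [41, 43, 41, 43]
t=14: [22, 25, 22, 25]
t=15: [26, 32, 26, 32]
t=16: [40, 51, 40, 51]
t=17: [24, 44, 24, 44]
t=18: [30, 30, 30, 30]
t=19: [49, 49, 49, 49]
t=20: [45, 45, 45, 45]
t=21: [33, 33, 33, 33]
t=22: [58, 58, 58, 58]
t=23: [11, 11, 11, 11]
t=24: [53, 53, 53, 53]
t=25: [57, 57, 57, 57]
t=26: [8, 8, 8, 8]
t=27: [44, 44, 44, 44]
t=28: [30, 30, 30, 30]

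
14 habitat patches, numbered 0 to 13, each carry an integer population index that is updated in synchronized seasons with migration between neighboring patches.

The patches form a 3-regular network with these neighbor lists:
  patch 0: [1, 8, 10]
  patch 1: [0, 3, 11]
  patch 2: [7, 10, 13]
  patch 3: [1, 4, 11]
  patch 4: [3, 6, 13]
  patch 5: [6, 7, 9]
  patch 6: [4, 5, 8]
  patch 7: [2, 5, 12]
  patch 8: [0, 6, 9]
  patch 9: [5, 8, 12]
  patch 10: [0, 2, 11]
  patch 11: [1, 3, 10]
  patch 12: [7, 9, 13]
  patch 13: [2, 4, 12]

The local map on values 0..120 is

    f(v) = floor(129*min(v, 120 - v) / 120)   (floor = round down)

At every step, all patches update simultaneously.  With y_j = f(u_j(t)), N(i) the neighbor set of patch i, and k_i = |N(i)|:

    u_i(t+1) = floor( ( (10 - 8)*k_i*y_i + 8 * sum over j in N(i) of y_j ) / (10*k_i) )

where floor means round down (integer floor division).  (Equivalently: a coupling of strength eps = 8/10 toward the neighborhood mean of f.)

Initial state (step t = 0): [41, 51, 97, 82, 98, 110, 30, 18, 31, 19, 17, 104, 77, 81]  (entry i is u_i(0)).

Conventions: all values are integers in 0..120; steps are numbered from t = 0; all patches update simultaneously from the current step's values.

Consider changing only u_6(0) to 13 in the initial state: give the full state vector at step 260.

Simulating step by step:
t=0: [41, 51, 97, 82, 98, 110, 13, 18, 31, 19, 17, 104, 77, 81]
t=1: [36, 37, 25, 33, 29, 15, 20, 25, 27, 27, 26, 33, 30, 33]
t=2: [32, 36, 28, 35, 30, 23, 24, 24, 29, 26, 31, 33, 30, 30]
t=3: [34, 35, 30, 35, 31, 25, 28, 27, 29, 28, 33, 35, 28, 31]
t=4: [34, 36, 32, 35, 33, 28, 30, 29, 31, 29, 35, 36, 30, 31]
t=5: [36, 37, 33, 37, 34, 31, 32, 31, 33, 31, 36, 37, 31, 33]
t=6: [37, 38, 35, 38, 36, 33, 34, 33, 35, 33, 37, 38, 33, 34]
t=7: [38, 39, 36, 39, 37, 35, 36, 35, 36, 35, 38, 39, 35, 36]
t=8: [39, 40, 38, 40, 39, 37, 38, 37, 38, 37, 39, 40, 37, 38]
t=9: [41, 42, 40, 42, 41, 39, 40, 39, 40, 39, 41, 42, 39, 40]
t=10: [44, 44, 42, 44, 43, 41, 42, 41, 42, 41, 44, 44, 41, 42]
t=11: [46, 47, 45, 46, 45, 44, 45, 44, 45, 44, 46, 47, 44, 45]
t=12: [49, 49, 48, 49, 48, 47, 47, 47, 48, 47, 49, 49, 47, 47]
t=13: [51, 52, 50, 51, 50, 50, 50, 50, 50, 50, 51, 52, 50, 50]
t=14: [54, 54, 53, 54, 53, 53, 53, 53, 53, 53, 54, 54, 53, 53]
t=15: [57, 58, 56, 57, 56, 56, 56, 56, 56, 56, 57, 58, 56, 56]
t=16: [61, 61, 60, 61, 60, 60, 60, 60, 60, 60, 61, 61, 60, 60]
t=17: [63, 63, 63, 63, 63, 64, 64, 64, 63, 64, 63, 63, 64, 64]
t=18: [61, 61, 60, 61, 60, 60, 60, 60, 60, 60, 61, 61, 60, 60]

Answer: [61, 61, 60, 61, 60, 60, 60, 60, 60, 60, 61, 61, 60, 60]
Key observation: The state at step 16, [61, 61, 60, 61, 60, 60, 60, 60, 60, 60, 61, 61, 60, 60], reappears at step 18: the system is in a cycle of period 2 from step 16 on.  Therefore the state at step 260 equals the state at step 16 + ((260 - 16) mod 2) = 16, which is [61, 61, 60, 61, 60, 60, 60, 60, 60, 60, 61, 61, 60, 60].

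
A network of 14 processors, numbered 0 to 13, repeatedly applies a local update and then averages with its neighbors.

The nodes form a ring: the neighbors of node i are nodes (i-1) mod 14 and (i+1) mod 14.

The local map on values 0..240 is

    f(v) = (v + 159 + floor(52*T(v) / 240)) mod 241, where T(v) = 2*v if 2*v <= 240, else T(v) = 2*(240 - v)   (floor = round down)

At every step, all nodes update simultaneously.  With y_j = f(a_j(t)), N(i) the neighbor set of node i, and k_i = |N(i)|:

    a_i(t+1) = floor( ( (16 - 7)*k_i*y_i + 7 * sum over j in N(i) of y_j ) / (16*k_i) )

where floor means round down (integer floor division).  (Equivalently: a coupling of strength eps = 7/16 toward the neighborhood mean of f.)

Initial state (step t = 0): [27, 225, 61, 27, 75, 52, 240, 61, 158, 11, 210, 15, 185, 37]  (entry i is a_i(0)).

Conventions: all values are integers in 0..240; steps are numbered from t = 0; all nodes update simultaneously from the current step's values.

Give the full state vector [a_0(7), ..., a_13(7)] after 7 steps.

Answer: [109, 127, 133, 112, 75, 79, 116, 128, 142, 201, 181, 99, 88, 99]

Derivation:
t=0: [27, 225, 61, 27, 75, 52, 240, 61, 158, 11, 210, 15, 185, 37]
t=1: [189, 128, 78, 117, 108, 171, 140, 61, 101, 153, 156, 159, 156, 189]
t=2: [121, 87, 55, 69, 84, 104, 83, 38, 59, 98, 110, 111, 114, 124]
t=3: [79, 95, 146, 69, 39, 53, 81, 128, 60, 49, 71, 77, 82, 89]
t=4: [39, 59, 73, 78, 175, 185, 90, 61, 72, 133, 66, 27, 35, 39]
t=5: [167, 52, 19, 47, 101, 107, 55, 17, 34, 61, 71, 159, 207, 212]
t=6: [147, 197, 205, 181, 99, 105, 188, 200, 157, 52, 36, 97, 133, 135]
t=7: [109, 127, 133, 112, 75, 79, 116, 128, 142, 201, 181, 99, 88, 99]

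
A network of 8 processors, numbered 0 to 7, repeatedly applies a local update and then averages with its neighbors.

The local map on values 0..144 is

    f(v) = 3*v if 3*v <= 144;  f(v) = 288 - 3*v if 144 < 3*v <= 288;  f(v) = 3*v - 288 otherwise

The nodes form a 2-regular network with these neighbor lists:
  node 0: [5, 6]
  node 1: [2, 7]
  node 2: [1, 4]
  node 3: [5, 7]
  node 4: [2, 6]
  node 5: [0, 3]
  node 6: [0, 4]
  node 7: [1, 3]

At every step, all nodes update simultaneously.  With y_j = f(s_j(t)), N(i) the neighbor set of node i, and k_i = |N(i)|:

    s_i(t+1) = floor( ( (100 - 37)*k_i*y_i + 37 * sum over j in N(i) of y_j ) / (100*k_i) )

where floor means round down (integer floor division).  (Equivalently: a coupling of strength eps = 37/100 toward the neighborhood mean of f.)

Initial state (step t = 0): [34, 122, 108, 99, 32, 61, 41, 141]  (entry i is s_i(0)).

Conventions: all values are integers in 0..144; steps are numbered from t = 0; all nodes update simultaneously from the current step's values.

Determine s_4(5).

Simulating step by step:
t=0: [34, 122, 108, 99, 32, 61, 41, 141]
t=1: [106, 80, 54, 50, 89, 86, 114, 101]
t=2: [34, 56, 92, 95, 46, 49, 43, 43]
t=3: [114, 101, 55, 51, 113, 108, 125, 104]
t=4: [56, 36, 89, 96, 70, 57, 74, 42]
t=5: [109, 95, 47, 44, 65, 95, 78, 99]

Answer: s_4(5) = 65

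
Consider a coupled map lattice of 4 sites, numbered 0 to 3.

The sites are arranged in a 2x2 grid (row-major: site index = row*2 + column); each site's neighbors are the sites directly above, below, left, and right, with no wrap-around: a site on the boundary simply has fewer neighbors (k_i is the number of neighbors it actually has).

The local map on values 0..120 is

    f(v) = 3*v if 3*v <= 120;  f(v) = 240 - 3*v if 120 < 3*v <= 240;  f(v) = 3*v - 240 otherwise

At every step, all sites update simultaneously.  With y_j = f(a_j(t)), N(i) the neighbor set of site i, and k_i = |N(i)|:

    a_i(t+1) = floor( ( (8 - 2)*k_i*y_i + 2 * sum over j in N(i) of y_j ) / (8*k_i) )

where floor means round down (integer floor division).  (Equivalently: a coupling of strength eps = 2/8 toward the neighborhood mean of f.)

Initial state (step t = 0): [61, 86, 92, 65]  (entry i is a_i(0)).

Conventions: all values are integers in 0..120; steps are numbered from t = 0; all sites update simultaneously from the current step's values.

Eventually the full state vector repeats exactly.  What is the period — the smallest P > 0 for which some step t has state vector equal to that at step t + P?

Answer: 4
Key observation: The state at step 58, [69, 69, 69, 69], reappears at step 62 — and no state repeats earlier — so the cycle the system enters has period 4.

Derivation:
t=0: [61, 86, 92, 65]
t=1: [49, 26, 39, 40]
t=2: [94, 85, 114, 114]
t=3: [46, 29, 94, 91]
t=4: [92, 82, 48, 40]
t=5: [39, 24, 91, 102]
t=6: [100, 76, 47, 62]
t=7: [58, 23, 88, 54]
t=8: [61, 69, 36, 70]
t=9: [60, 35, 91, 40]
t=10: [62, 101, 47, 107]
t=11: [60, 64, 91, 81]
t=12: [55, 43, 32, 12]
t=13: [82, 97, 85, 52]
t=14: [12, 49, 22, 71]
t=15: [46, 77, 57, 40]
t=16: [86, 34, 79, 99]
t=17: [26, 85, 11, 55]
t=18: [64, 30, 43, 62]
t=19: [61, 80, 96, 65]
t=20: [48, 12, 48, 39]
t=21: [88, 53, 98, 104]
t=22: [34, 72, 52, 70]
t=23: [90, 34, 79, 36]
t=24: [35, 93, 19, 94]
t=25: [90, 47, 61, 43]
t=26: [42, 91, 60, 102]
t=27: [97, 47, 67, 61]
t=28: [55, 87, 42, 60]
t=29: [73, 32, 102, 61]
t=30: [36, 81, 59, 63]
t=31: [89, 22, 67, 46]
t=32: [33, 65, 45, 89]
t=33: [93, 49, 94, 39]
t=34: [46, 89, 51, 104]
t=35: [90, 42, 87, 68]
t=36: [39, 93, 24, 43]
t=37: [101, 57, 82, 97]
t=38: [56, 66, 18, 47]
t=39: [66, 52, 61, 86]
t=40: [49, 70, 50, 31]
t=41: [84, 45, 90, 84]
t=42: [25, 81, 25, 25]
t=43: [66, 21, 75, 66]
t=44: [41, 57, 21, 41]
t=45: [104, 81, 76, 104]
t=46: [55, 20, 27, 55]
t=47: [73, 63, 79, 73]
t=48: [22, 43, 7, 22]
t=49: [66, 99, 32, 66]
t=50: [50, 53, 82, 50]
t=51: [78, 83, 27, 78]
t=52: [15, 8, 62, 15]
t=53: [43, 29, 51, 43]
t=54: [105, 93, 93, 105]
t=55: [66, 48, 48, 66]
t=56: [55, 82, 82, 55]
t=57: [57, 23, 23, 57]
t=58: [69, 69, 69, 69]
t=59: [33, 33, 33, 33]
t=60: [99, 99, 99, 99]
t=61: [57, 57, 57, 57]
t=62: [69, 69, 69, 69]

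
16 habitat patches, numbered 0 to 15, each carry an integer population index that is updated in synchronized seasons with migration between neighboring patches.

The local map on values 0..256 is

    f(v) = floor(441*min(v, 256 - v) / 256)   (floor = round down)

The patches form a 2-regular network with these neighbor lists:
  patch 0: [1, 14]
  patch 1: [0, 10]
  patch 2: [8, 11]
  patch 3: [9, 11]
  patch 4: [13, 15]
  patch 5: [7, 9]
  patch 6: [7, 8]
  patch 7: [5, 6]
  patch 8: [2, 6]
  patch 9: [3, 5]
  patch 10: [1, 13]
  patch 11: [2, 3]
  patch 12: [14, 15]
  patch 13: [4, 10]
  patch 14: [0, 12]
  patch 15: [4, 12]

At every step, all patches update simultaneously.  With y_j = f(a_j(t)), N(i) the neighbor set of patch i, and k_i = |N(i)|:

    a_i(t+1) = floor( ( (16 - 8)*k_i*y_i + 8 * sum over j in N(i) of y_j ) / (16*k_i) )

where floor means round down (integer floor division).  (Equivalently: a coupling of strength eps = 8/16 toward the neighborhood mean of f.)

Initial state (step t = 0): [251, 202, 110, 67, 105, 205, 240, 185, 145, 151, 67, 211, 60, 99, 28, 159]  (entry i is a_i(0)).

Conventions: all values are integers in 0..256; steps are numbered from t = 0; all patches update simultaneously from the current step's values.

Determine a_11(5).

Answer: a_11(5) = 113

Derivation:
t=0: [251, 202, 110, 67, 105, 205, 240, 185, 145, 151, 67, 211, 60, 99, 28, 159]
t=1: [39, 77, 161, 121, 174, 119, 91, 89, 149, 140, 123, 114, 105, 158, 51, 154]
t=2: [88, 135, 176, 202, 156, 190, 162, 166, 171, 202, 180, 190, 155, 172, 105, 167]
t=3: [172, 174, 133, 98, 160, 118, 155, 146, 147, 98, 153, 114, 169, 147, 171, 162]
t=4: [143, 150, 201, 175, 169, 190, 180, 188, 189, 176, 170, 192, 151, 179, 146, 159]
t=5: [189, 176, 103, 131, 149, 120, 123, 119, 113, 131, 152, 113, 179, 140, 188, 165]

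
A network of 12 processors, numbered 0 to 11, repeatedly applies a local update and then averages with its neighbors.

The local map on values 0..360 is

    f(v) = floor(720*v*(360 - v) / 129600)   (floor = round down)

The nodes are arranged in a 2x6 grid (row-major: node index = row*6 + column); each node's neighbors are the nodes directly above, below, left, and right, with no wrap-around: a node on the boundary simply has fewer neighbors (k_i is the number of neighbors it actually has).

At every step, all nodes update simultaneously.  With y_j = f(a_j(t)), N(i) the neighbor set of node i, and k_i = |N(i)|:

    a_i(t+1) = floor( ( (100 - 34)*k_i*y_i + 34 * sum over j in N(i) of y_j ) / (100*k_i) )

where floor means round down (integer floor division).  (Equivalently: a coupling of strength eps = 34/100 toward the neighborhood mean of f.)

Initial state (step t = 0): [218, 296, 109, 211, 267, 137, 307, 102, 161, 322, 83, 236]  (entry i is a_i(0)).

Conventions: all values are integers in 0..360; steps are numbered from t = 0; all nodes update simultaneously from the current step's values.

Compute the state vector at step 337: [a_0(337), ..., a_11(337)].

Simulating step by step:
t=0: [218, 296, 109, 211, 267, 137, 307, 102, 161, 322, 83, 236]
t=1: [146, 122, 151, 155, 143, 162, 113, 138, 158, 98, 125, 157]
t=2: [167, 164, 173, 171, 172, 176, 160, 168, 172, 152, 163, 174]
t=3: [178, 178, 178, 178, 178, 179, 177, 178, 178, 176, 177, 178]
t=4: [179, 179, 179, 179, 179, 179, 179, 179, 179, 179, 179, 179]
t=5: [179, 179, 179, 179, 179, 179, 179, 179, 179, 179, 179, 179]

Answer: [179, 179, 179, 179, 179, 179, 179, 179, 179, 179, 179, 179]
Key observation: The state at step 4, [179, 179, 179, 179, 179, 179, 179, 179, 179, 179, 179, 179], reappears at step 5: the system is in a cycle of period 1 from step 4 on.  Therefore the state at step 337 equals the state at step 4 + ((337 - 4) mod 1) = 4, which is [179, 179, 179, 179, 179, 179, 179, 179, 179, 179, 179, 179].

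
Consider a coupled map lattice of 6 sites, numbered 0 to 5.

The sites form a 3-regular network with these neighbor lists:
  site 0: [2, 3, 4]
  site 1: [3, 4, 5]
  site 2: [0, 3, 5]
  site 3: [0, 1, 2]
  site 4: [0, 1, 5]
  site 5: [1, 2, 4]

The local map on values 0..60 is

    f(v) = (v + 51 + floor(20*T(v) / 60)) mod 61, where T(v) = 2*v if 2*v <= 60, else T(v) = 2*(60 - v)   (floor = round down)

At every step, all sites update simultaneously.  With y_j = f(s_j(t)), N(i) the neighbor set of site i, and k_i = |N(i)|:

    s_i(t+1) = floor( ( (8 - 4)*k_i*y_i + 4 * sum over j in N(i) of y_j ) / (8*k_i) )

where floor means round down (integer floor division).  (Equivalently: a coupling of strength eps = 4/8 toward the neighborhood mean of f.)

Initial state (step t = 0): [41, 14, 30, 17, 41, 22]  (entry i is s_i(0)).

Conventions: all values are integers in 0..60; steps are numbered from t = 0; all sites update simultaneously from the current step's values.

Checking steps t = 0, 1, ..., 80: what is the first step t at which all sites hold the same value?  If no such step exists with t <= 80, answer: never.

Simulating step by step:
t=0: [41, 14, 30, 17, 41, 22]  (not all equal)
t=1: [38, 21, 34, 25, 35, 29]  (not all equal)
t=2: [39, 30, 39, 33, 38, 36]  (not all equal)
t=3: [42, 40, 42, 41, 41, 41]  (not all equal)
t=4: [43, 43, 43, 43, 43, 43]  (all equal)

Answer: 4
Key observation: Synchronization is absorbing here: once all sites are equal they stay equal, and step 4 is the first all-equal step.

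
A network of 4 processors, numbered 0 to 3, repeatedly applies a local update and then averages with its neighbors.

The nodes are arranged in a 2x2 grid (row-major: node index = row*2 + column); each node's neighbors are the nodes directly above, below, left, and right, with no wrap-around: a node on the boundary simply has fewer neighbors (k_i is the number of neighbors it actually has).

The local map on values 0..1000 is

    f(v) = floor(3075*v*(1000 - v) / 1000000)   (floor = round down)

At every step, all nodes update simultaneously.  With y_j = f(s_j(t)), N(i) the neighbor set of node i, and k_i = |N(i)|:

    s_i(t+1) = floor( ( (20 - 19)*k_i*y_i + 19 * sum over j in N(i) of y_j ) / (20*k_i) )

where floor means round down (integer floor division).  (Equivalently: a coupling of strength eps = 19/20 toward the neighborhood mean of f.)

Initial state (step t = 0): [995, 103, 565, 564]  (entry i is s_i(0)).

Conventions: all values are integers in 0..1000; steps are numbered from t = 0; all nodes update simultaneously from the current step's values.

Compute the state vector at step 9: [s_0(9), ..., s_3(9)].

Simulating step by step:
t=0: [995, 103, 565, 564]
t=1: [494, 380, 403, 531]
t=2: [733, 764, 765, 733]
t=3: [555, 598, 598, 555]
t=4: [740, 758, 758, 740]
t=5: [565, 589, 589, 565]
t=6: [744, 754, 754, 744]
t=7: [570, 584, 584, 570]
t=8: [747, 752, 752, 747]
t=9: [573, 580, 580, 573]

Answer: [573, 580, 580, 573]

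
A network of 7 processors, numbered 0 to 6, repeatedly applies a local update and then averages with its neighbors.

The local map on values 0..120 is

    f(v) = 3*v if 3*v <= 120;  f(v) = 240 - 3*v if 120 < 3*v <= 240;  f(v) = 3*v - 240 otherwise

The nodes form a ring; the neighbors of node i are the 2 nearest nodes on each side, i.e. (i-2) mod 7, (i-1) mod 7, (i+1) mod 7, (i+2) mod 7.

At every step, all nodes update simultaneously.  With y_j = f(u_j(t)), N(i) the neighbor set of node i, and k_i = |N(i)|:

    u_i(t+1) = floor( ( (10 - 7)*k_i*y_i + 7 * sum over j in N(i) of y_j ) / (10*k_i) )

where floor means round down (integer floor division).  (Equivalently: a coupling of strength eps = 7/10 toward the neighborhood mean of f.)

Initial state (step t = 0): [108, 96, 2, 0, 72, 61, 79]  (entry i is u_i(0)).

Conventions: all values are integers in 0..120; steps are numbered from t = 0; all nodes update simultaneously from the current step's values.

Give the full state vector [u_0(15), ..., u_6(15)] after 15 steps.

Answer: [81, 86, 91, 93, 91, 86, 81]

Derivation:
t=0: [108, 96, 2, 0, 72, 61, 79]
t=1: [45, 30, 29, 23, 18, 36, 38]
t=2: [101, 92, 81, 80, 82, 92, 96]
t=3: [40, 30, 19, 14, 17, 31, 39]
t=4: [98, 85, 70, 63, 69, 85, 97]
t=5: [35, 37, 35, 31, 35, 37, 35]
t=6: [107, 104, 103, 103, 103, 104, 107]
t=7: [75, 74, 71, 70, 71, 74, 75]
t=8: [18, 20, 23, 24, 23, 20, 18]
t=9: [58, 61, 65, 66, 65, 61, 58]
t=10: [59, 55, 50, 48, 50, 55, 59]
t=11: [71, 77, 83, 86, 83, 77, 71]
t=12: [17, 16, 13, 11, 13, 16, 17]
t=13: [47, 44, 41, 40, 41, 44, 47]
t=14: [105, 108, 112, 114, 112, 108, 105]
t=15: [81, 86, 91, 93, 91, 86, 81]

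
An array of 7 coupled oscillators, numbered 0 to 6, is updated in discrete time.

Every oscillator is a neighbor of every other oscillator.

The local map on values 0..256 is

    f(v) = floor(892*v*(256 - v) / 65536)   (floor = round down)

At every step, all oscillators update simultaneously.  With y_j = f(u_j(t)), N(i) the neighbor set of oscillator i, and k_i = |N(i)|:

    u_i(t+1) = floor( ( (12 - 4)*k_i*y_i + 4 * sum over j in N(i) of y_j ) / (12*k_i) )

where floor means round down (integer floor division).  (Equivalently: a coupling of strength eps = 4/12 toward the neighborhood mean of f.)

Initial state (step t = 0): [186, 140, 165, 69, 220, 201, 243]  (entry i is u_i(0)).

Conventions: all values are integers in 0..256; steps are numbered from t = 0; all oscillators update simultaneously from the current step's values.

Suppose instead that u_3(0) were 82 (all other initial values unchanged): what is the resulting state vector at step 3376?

Answer: [218, 218, 218, 218, 218, 218, 218]
Key observation: The state at step 10, [219, 219, 219, 219, 219, 219, 219], reappears at step 14: the system is in a cycle of period 4 from step 10 on.  Therefore the state at step 3376 equals the state at step 10 + ((3376 - 10) mod 4) = 12, which is [218, 218, 218, 218, 218, 218, 218].

Derivation:
t=0: [186, 140, 165, 82, 220, 201, 243]
t=1: [169, 195, 185, 179, 126, 152, 86]
t=2: [197, 174, 184, 189, 211, 207, 196]
t=3: [159, 181, 172, 167, 141, 147, 160]
t=4: [207, 192, 199, 203, 214, 213, 207]
t=5: [139, 157, 149, 144, 129, 130, 139]
t=6: [220, 214, 217, 218, 220, 220, 220]
t=7: [108, 117, 113, 111, 108, 108, 108]
t=8: [217, 219, 218, 218, 217, 217, 217]
t=9: [114, 111, 112, 112, 114, 114, 114]
t=10: [219, 219, 219, 219, 219, 219, 219]
t=11: [110, 110, 110, 110, 110, 110, 110]
t=12: [218, 218, 218, 218, 218, 218, 218]
t=13: [112, 112, 112, 112, 112, 112, 112]
t=14: [219, 219, 219, 219, 219, 219, 219]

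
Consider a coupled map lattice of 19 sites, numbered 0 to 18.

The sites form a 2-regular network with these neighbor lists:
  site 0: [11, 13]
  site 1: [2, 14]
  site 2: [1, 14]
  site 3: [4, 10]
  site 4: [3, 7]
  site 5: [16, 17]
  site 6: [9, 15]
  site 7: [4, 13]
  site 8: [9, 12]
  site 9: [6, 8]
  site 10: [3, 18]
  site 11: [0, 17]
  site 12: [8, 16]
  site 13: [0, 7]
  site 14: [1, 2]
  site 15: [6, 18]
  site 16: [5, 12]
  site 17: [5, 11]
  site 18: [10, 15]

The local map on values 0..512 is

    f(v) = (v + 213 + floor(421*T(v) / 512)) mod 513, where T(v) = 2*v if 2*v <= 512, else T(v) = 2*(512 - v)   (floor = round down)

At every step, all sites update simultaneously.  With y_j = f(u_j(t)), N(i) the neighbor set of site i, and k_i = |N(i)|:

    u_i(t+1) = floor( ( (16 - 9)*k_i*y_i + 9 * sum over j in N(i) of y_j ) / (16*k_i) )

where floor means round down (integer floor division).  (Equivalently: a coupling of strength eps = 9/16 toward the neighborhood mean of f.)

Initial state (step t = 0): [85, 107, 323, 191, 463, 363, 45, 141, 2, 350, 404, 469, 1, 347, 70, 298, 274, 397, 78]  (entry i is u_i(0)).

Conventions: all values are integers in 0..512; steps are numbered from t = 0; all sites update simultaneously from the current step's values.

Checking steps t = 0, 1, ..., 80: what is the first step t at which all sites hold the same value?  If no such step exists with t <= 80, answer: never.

Answer: 12
Key observation: Synchronization is absorbing here: once all sites are equal they stay equal, and step 12 is the first all-equal step.

Derivation:
t=0: [85, 107, 323, 191, 463, 363, 45, 141, 2, 350, 404, 469, 1, 347, 70, 298, 274, 397, 78]  (not all equal)
t=1: [347, 422, 396, 237, 184, 317, 332, 189, 244, 292, 298, 307, 258, 282, 407, 363, 306, 278, 360]  (not all equal)
t=2: [337, 277, 279, 293, 229, 346, 329, 240, 355, 343, 331, 341, 357, 302, 278, 313, 350, 349, 319]  (not all equal)
t=3: [329, 362, 362, 332, 326, 317, 329, 329, 314, 320, 337, 321, 312, 336, 362, 335, 315, 318, 334]  (not all equal)
t=4: [329, 308, 308, 327, 329, 337, 329, 328, 338, 334, 325, 333, 339, 327, 308, 326, 338, 336, 325]  (not all equal)
t=5: [329, 343, 343, 330, 329, 324, 328, 330, 324, 326, 331, 327, 323, 330, 343, 330, 323, 325, 331]  (not all equal)
t=6: [329, 320, 320, 328, 329, 332, 330, 329, 332, 331, 328, 330, 333, 329, 320, 329, 333, 332, 328]  (not all equal)
t=7: [329, 335, 335, 329, 329, 327, 328, 329, 327, 328, 330, 328, 327, 329, 335, 329, 327, 328, 329]  (not all equal)
t=8: [329, 326, 326, 329, 329, 330, 329, 329, 330, 330, 329, 329, 331, 329, 326, 329, 331, 330, 329]  (not all equal)
t=9: [329, 331, 331, 329, 329, 328, 329, 329, 328, 329, 329, 329, 328, 329, 331, 329, 328, 329, 329]  (not all equal)
t=10: [329, 328, 328, 329, 329, 329, 329, 329, 329, 329, 329, 329, 330, 329, 328, 329, 330, 329, 329]  (not all equal)
t=11: [329, 330, 330, 329, 329, 329, 329, 329, 329, 329, 329, 329, 329, 329, 330, 329, 329, 329, 329]  (not all equal)
t=12: [329, 329, 329, 329, 329, 329, 329, 329, 329, 329, 329, 329, 329, 329, 329, 329, 329, 329, 329]  (all equal)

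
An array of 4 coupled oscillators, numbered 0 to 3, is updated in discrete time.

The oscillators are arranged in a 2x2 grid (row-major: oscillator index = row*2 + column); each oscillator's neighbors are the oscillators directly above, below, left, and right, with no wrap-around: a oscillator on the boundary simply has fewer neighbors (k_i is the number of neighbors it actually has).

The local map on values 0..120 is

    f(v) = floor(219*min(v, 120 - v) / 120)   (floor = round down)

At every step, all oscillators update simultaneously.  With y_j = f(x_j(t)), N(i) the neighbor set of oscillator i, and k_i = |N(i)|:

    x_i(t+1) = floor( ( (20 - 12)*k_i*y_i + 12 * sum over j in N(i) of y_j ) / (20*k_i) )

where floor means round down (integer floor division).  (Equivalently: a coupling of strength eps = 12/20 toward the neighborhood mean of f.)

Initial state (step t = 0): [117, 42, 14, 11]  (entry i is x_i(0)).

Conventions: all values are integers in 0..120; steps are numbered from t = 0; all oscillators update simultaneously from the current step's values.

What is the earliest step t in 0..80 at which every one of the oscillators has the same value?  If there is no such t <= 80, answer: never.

Answer: 9
Key observation: Synchronization is absorbing here: once all oscillators are equal they stay equal, and step 9 is the first all-equal step.

Derivation:
t=0: [117, 42, 14, 11]  (not all equal)
t=1: [32, 37, 17, 38]  (not all equal)
t=2: [52, 64, 50, 57]  (not all equal)
t=3: [95, 100, 95, 99]  (not all equal)
t=4: [42, 39, 42, 39]  (not all equal)
t=5: [74, 72, 74, 72]  (not all equal)
t=6: [84, 85, 84, 85]  (not all equal)
t=7: [64, 63, 64, 63]  (not all equal)
t=8: [102, 103, 102, 103]  (not all equal)
t=9: [31, 31, 31, 31]  (all equal)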